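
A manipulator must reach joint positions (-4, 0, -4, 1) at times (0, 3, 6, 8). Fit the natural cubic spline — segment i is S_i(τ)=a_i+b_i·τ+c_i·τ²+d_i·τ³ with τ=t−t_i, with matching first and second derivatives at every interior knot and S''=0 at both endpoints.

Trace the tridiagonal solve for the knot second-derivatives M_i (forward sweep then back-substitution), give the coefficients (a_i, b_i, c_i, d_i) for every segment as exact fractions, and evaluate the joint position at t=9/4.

  seg 0: a=-4 b=175/74 c=0 d=-229/1998
  seg 1: a=0 b=-27/37 c=-229/222 d=553/1998
  seg 2: a=-4 b=41/74 c=54/37 d=-9/37
S(9/4) = 73/4736

Δ: Δ0=4/3, Δ1=-4/3, Δ2=5/2
row 1: diag=12, rhs=-16; c'=1/4, d'=-4/3
row 2: denom=10−3·1/4=37/4; d'=(23−3·-4/3)/(37/4)=108/37
back: M2=108/37
back: M1=-4/3−1/4·108/37=-229/111
M: M0=0, M1=-229/111, M2=108/37, M3=0
seg 0: a=-4, c=M0/2=0, d=(M1−M0)/(6·3)=-229/1998, b=Δ0−h0·(2M0+M1)/6=175/74
seg 1: a=0, c=M1/2=-229/222, d=(M2−M1)/(6·3)=553/1998, b=Δ1−h1·(2M1+M2)/6=-27/37
seg 2: a=-4, c=M2/2=54/37, d=(M3−M2)/(6·2)=-9/37, b=Δ2−h2·(2M2+M3)/6=41/74
t_q=9/4 → seg 0, τ=9/4; S=-4+175/74·τ+0·τ²+-229/1998·τ³=73/4736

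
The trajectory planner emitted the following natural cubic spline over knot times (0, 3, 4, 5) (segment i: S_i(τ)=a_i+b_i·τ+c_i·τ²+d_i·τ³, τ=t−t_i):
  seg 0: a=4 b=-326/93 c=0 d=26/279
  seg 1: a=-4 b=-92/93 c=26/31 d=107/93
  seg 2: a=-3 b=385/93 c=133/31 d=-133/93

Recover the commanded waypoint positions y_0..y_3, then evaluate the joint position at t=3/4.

y_0 = S_0(0) = a_0 = 4
y_1 = S_1(0) = a_1 = -4
y_2 = S_2(0) = a_2 = -3
y_3 = S_2(1) = 4
t_q=3/4 is in segment 0 (τ=3/4); S_0(τ)=1399/992

y_0=4 y_1=-4 y_2=-3 y_3=4
S(3/4) = 1399/992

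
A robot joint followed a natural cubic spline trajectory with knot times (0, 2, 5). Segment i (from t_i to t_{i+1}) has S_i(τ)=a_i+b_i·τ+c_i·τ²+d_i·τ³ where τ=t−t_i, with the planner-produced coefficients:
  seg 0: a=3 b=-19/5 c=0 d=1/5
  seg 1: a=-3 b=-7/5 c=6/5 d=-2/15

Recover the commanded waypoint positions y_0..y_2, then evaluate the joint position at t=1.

y_0=3 y_1=-3 y_2=0
S(1) = -3/5

y_0 = S_0(0) = a_0 = 3
y_1 = S_1(0) = a_1 = -3
y_2 = S_1(3) = 0
t_q=1 is in segment 0 (τ=1); S_0(τ)=-3/5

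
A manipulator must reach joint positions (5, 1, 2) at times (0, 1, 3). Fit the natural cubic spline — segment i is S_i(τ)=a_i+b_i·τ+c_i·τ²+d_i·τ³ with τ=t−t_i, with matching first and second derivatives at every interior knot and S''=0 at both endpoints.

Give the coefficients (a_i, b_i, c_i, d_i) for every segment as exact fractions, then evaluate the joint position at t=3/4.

  seg 0: a=5 b=-19/4 c=0 d=3/4
  seg 1: a=1 b=-5/2 c=9/4 d=-3/8
S(3/4) = 449/256

Δ: Δ0=-4, Δ1=1/2
row 1: diag=6, rhs=27; c'=1/3, d'=9/2
back: M1=9/2
M: M0=0, M1=9/2, M2=0
seg 0: a=5, c=M0/2=0, d=(M1−M0)/(6·1)=3/4, b=Δ0−h0·(2M0+M1)/6=-19/4
seg 1: a=1, c=M1/2=9/4, d=(M2−M1)/(6·2)=-3/8, b=Δ1−h1·(2M1+M2)/6=-5/2
t_q=3/4 → seg 0, τ=3/4; S=5+-19/4·τ+0·τ²+3/4·τ³=449/256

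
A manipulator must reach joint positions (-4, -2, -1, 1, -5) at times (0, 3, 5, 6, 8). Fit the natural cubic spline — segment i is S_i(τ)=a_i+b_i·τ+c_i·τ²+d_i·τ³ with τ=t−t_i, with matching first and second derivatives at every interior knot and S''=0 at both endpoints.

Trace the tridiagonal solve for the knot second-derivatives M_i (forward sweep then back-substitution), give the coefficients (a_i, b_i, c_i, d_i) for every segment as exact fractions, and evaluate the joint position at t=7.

Δ: Δ0=2/3, Δ1=1/2, Δ2=2, Δ3=-3
row 1: diag=10, rhs=-1; c'=1/5, d'=-1/10
row 2: denom=6−2·1/5=28/5; d'=(9−2·-1/10)/(28/5)=23/14
row 3: denom=6−1·5/28=163/28; d'=(-30−1·23/14)/(163/28)=-886/163
back: M3=-886/163
back: M2=23/14−5/28·-886/163=426/163
back: M1=-1/10−1/5·426/163=-203/326
M: M0=0, M1=-203/326, M2=426/163, M3=-886/163, M4=0
seg 0: a=-4, c=M0/2=0, d=(M1−M0)/(6·3)=-203/5868, b=Δ0−h0·(2M0+M1)/6=1913/1956
seg 1: a=-2, c=M1/2=-203/652, d=(M2−M1)/(6·2)=1055/3912, b=Δ1−h1·(2M1+M2)/6=43/978
seg 2: a=-1, c=M2/2=213/163, d=(M3−M2)/(6·1)=-656/489, b=Δ2−h2·(2M2+M3)/6=995/489
seg 3: a=1, c=M3/2=-443/163, d=(M4−M3)/(6·2)=443/978, b=Δ3−h3·(2M3+M4)/6=305/489
t_q=7 → seg 3, τ=1; S=1+305/489·τ+-443/163·τ²+443/978·τ³=-209/326

  seg 0: a=-4 b=1913/1956 c=0 d=-203/5868
  seg 1: a=-2 b=43/978 c=-203/652 d=1055/3912
  seg 2: a=-1 b=995/489 c=213/163 d=-656/489
  seg 3: a=1 b=305/489 c=-443/163 d=443/978
S(7) = -209/326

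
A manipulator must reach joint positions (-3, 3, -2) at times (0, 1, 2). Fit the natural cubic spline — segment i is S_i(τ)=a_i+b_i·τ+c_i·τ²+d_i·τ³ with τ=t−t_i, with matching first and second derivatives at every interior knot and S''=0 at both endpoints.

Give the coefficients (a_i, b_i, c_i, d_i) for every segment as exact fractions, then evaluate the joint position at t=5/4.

Δ: Δ0=6, Δ1=-5
row 1: diag=4, rhs=-66; c'=1/4, d'=-33/2
back: M1=-33/2
M: M0=0, M1=-33/2, M2=0
seg 0: a=-3, c=M0/2=0, d=(M1−M0)/(6·1)=-11/4, b=Δ0−h0·(2M0+M1)/6=35/4
seg 1: a=3, c=M1/2=-33/4, d=(M2−M1)/(6·1)=11/4, b=Δ1−h1·(2M1+M2)/6=1/2
t_q=5/4 → seg 1, τ=1/4; S=3+1/2·τ+-33/4·τ²+11/4·τ³=679/256

  seg 0: a=-3 b=35/4 c=0 d=-11/4
  seg 1: a=3 b=1/2 c=-33/4 d=11/4
S(5/4) = 679/256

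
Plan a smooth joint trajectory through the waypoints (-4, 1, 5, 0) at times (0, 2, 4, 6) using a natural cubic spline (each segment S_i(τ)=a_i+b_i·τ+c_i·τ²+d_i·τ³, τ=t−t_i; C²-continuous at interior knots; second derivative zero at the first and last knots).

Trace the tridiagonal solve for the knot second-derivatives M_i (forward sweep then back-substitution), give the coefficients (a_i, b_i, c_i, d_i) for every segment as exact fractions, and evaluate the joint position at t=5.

Δ: Δ0=5/2, Δ1=2, Δ2=-5/2
row 1: diag=8, rhs=-3; c'=1/4, d'=-3/8
row 2: denom=8−2·1/4=15/2; d'=(-27−2·-3/8)/(15/2)=-7/2
back: M2=-7/2
back: M1=-3/8−1/4·-7/2=1/2
M: M0=0, M1=1/2, M2=-7/2, M3=0
seg 0: a=-4, c=M0/2=0, d=(M1−M0)/(6·2)=1/24, b=Δ0−h0·(2M0+M1)/6=7/3
seg 1: a=1, c=M1/2=1/4, d=(M2−M1)/(6·2)=-1/3, b=Δ1−h1·(2M1+M2)/6=17/6
seg 2: a=5, c=M2/2=-7/4, d=(M3−M2)/(6·2)=7/24, b=Δ2−h2·(2M2+M3)/6=-1/6
t_q=5 → seg 2, τ=1; S=5+-1/6·τ+-7/4·τ²+7/24·τ³=27/8

  seg 0: a=-4 b=7/3 c=0 d=1/24
  seg 1: a=1 b=17/6 c=1/4 d=-1/3
  seg 2: a=5 b=-1/6 c=-7/4 d=7/24
S(5) = 27/8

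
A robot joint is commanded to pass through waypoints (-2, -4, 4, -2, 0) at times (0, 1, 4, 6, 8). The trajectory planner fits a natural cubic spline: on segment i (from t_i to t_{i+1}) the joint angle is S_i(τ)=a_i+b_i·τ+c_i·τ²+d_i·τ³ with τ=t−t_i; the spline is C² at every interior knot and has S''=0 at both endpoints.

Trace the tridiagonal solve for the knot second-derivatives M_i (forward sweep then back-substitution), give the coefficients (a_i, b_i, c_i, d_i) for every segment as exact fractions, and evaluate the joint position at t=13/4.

  seg 0: a=-2 b=-595/201 c=0 d=193/201
  seg 1: a=-4 b=-16/201 c=193/67 d=-395/603
  seg 2: a=4 b=-97/201 c=-202/67 d=353/402
  seg 3: a=-2 b=-403/201 c=151/67 d=-151/402
S(13/4) = 12617/4288

Δ: Δ0=-2, Δ1=8/3, Δ2=-3, Δ3=1
row 1: diag=8, rhs=28; c'=3/8, d'=7/2
row 2: denom=10−3·3/8=71/8; d'=(-34−3·7/2)/(71/8)=-356/71
row 3: denom=8−2·16/71=536/71; d'=(24−2·-356/71)/(536/71)=302/67
back: M3=302/67
back: M2=-356/71−16/71·302/67=-404/67
back: M1=7/2−3/8·-404/67=386/67
M: M0=0, M1=386/67, M2=-404/67, M3=302/67, M4=0
seg 0: a=-2, c=M0/2=0, d=(M1−M0)/(6·1)=193/201, b=Δ0−h0·(2M0+M1)/6=-595/201
seg 1: a=-4, c=M1/2=193/67, d=(M2−M1)/(6·3)=-395/603, b=Δ1−h1·(2M1+M2)/6=-16/201
seg 2: a=4, c=M2/2=-202/67, d=(M3−M2)/(6·2)=353/402, b=Δ2−h2·(2M2+M3)/6=-97/201
seg 3: a=-2, c=M3/2=151/67, d=(M4−M3)/(6·2)=-151/402, b=Δ3−h3·(2M3+M4)/6=-403/201
t_q=13/4 → seg 1, τ=9/4; S=-4+-16/201·τ+193/67·τ²+-395/603·τ³=12617/4288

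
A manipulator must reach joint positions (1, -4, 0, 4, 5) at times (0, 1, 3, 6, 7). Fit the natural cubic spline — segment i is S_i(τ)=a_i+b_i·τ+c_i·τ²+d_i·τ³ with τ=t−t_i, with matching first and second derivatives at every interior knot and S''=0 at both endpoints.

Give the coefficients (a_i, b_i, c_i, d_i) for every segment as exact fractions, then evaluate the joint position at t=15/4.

Δ: Δ0=-5, Δ1=2, Δ2=4/3, Δ3=1
row 1: diag=6, rhs=42; c'=1/3, d'=7
row 2: denom=10−2·1/3=28/3; d'=(-4−2·7)/(28/3)=-27/14
row 3: denom=8−3·9/28=197/28; d'=(-2−3·-27/14)/(197/28)=106/197
back: M3=106/197
back: M2=-27/14−9/28·106/197=-414/197
back: M1=7−1/3·-414/197=1517/197
M: M0=0, M1=1517/197, M2=-414/197, M3=106/197, M4=0
seg 0: a=1, c=M0/2=0, d=(M1−M0)/(6·1)=1517/1182, b=Δ0−h0·(2M0+M1)/6=-7427/1182
seg 1: a=-4, c=M1/2=1517/394, d=(M2−M1)/(6·2)=-1931/2364, b=Δ1−h1·(2M1+M2)/6=-1438/591
seg 2: a=0, c=M2/2=-207/197, d=(M3−M2)/(6·3)=260/1773, b=Δ2−h2·(2M2+M3)/6=1871/591
seg 3: a=4, c=M3/2=53/197, d=(M4−M3)/(6·1)=-53/591, b=Δ3−h3·(2M3+M4)/6=485/591
t_q=15/4 → seg 2, τ=3/4; S=0+1871/591·τ+-207/197·τ²+260/1773·τ³=727/394

  seg 0: a=1 b=-7427/1182 c=0 d=1517/1182
  seg 1: a=-4 b=-1438/591 c=1517/394 d=-1931/2364
  seg 2: a=0 b=1871/591 c=-207/197 d=260/1773
  seg 3: a=4 b=485/591 c=53/197 d=-53/591
S(15/4) = 727/394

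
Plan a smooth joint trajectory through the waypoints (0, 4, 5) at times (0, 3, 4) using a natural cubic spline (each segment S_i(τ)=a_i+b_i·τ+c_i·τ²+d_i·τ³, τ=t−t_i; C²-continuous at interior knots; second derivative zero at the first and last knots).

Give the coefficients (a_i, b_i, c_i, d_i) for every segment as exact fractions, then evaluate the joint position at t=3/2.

Δ: Δ0=4/3, Δ1=1
row 1: diag=8, rhs=-2; c'=1/8, d'=-1/4
back: M1=-1/4
M: M0=0, M1=-1/4, M2=0
seg 0: a=0, c=M0/2=0, d=(M1−M0)/(6·3)=-1/72, b=Δ0−h0·(2M0+M1)/6=35/24
seg 1: a=4, c=M1/2=-1/8, d=(M2−M1)/(6·1)=1/24, b=Δ1−h1·(2M1+M2)/6=13/12
t_q=3/2 → seg 0, τ=3/2; S=0+35/24·τ+0·τ²+-1/72·τ³=137/64

  seg 0: a=0 b=35/24 c=0 d=-1/72
  seg 1: a=4 b=13/12 c=-1/8 d=1/24
S(3/2) = 137/64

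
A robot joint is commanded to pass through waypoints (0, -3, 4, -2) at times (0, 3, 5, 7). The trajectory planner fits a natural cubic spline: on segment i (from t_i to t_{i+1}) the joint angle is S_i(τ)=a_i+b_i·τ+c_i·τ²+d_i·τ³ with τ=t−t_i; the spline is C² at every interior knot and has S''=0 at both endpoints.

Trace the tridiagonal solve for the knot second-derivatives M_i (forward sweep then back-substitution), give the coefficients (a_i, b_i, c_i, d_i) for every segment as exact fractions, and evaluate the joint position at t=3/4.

Δ: Δ0=-1, Δ1=7/2, Δ2=-3
row 1: diag=10, rhs=27; c'=1/5, d'=27/10
row 2: denom=8−2·1/5=38/5; d'=(-39−2·27/10)/(38/5)=-111/19
back: M2=-111/19
back: M1=27/10−1/5·-111/19=147/38
M: M0=0, M1=147/38, M2=-111/19, M3=0
seg 0: a=0, c=M0/2=0, d=(M1−M0)/(6·3)=49/228, b=Δ0−h0·(2M0+M1)/6=-223/76
seg 1: a=-3, c=M1/2=147/76, d=(M2−M1)/(6·2)=-123/152, b=Δ1−h1·(2M1+M2)/6=109/38
seg 2: a=4, c=M2/2=-111/38, d=(M3−M2)/(6·2)=37/76, b=Δ2−h2·(2M2+M3)/6=17/19
t_q=3/4 → seg 0, τ=3/4; S=0+-223/76·τ+0·τ²+49/228·τ³=-10263/4864

  seg 0: a=0 b=-223/76 c=0 d=49/228
  seg 1: a=-3 b=109/38 c=147/76 d=-123/152
  seg 2: a=4 b=17/19 c=-111/38 d=37/76
S(3/4) = -10263/4864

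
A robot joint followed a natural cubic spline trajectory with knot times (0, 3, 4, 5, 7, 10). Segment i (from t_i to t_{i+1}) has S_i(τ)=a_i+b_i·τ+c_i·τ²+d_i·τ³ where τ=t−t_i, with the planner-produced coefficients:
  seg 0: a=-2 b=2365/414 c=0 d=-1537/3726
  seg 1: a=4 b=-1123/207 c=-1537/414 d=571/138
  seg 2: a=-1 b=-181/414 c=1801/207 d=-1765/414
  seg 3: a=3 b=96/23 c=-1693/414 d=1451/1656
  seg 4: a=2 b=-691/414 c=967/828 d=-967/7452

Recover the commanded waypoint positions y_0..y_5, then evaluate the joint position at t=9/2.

y_0 = S_0(0) = a_0 = -2
y_1 = S_1(0) = a_1 = 4
y_2 = S_2(0) = a_2 = -1
y_3 = S_3(0) = a_3 = 3
y_4 = S_4(0) = a_4 = 2
y_5 = S_4(3) = 4
t_q=9/2 is in segment 2 (τ=1/2); S_2(τ)=61/144

y_0=-2 y_1=4 y_2=-1 y_3=3 y_4=2 y_5=4
S(9/2) = 61/144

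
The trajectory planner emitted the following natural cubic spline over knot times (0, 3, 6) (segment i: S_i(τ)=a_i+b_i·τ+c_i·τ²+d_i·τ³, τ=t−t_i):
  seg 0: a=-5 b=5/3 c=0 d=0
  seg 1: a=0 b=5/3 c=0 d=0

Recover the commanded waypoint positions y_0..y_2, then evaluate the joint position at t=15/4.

y_0=-5 y_1=0 y_2=5
S(15/4) = 5/4

y_0 = S_0(0) = a_0 = -5
y_1 = S_1(0) = a_1 = 0
y_2 = S_1(3) = 5
t_q=15/4 is in segment 1 (τ=3/4); S_1(τ)=5/4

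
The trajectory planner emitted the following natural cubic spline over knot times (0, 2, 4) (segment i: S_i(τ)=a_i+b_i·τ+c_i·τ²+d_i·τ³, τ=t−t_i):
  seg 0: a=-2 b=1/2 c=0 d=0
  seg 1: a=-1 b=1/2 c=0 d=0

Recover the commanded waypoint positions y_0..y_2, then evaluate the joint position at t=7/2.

y_0 = S_0(0) = a_0 = -2
y_1 = S_1(0) = a_1 = -1
y_2 = S_1(2) = 0
t_q=7/2 is in segment 1 (τ=3/2); S_1(τ)=-1/4

y_0=-2 y_1=-1 y_2=0
S(7/2) = -1/4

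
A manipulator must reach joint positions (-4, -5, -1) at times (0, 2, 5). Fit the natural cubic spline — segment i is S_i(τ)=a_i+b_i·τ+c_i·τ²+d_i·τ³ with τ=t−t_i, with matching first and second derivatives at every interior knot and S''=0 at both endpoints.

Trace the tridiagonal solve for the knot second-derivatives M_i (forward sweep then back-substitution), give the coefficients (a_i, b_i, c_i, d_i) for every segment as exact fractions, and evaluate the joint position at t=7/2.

Δ: Δ0=-1/2, Δ1=4/3
row 1: diag=10, rhs=11; c'=3/10, d'=11/10
back: M1=11/10
M: M0=0, M1=11/10, M2=0
seg 0: a=-4, c=M0/2=0, d=(M1−M0)/(6·2)=11/120, b=Δ0−h0·(2M0+M1)/6=-13/15
seg 1: a=-5, c=M1/2=11/20, d=(M2−M1)/(6·3)=-11/180, b=Δ1−h1·(2M1+M2)/6=7/30
t_q=7/2 → seg 1, τ=3/2; S=-5+7/30·τ+11/20·τ²+-11/180·τ³=-579/160

  seg 0: a=-4 b=-13/15 c=0 d=11/120
  seg 1: a=-5 b=7/30 c=11/20 d=-11/180
S(7/2) = -579/160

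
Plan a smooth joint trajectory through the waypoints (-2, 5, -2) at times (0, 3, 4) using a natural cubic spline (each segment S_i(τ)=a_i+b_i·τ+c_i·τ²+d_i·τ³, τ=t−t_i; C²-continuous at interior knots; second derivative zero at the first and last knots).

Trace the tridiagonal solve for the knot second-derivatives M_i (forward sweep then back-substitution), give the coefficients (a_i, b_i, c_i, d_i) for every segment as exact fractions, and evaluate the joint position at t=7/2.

  seg 0: a=-2 b=35/6 c=0 d=-7/18
  seg 1: a=5 b=-14/3 c=-7/2 d=7/6
S(7/2) = 31/16

Δ: Δ0=7/3, Δ1=-7
row 1: diag=8, rhs=-56; c'=1/8, d'=-7
back: M1=-7
M: M0=0, M1=-7, M2=0
seg 0: a=-2, c=M0/2=0, d=(M1−M0)/(6·3)=-7/18, b=Δ0−h0·(2M0+M1)/6=35/6
seg 1: a=5, c=M1/2=-7/2, d=(M2−M1)/(6·1)=7/6, b=Δ1−h1·(2M1+M2)/6=-14/3
t_q=7/2 → seg 1, τ=1/2; S=5+-14/3·τ+-7/2·τ²+7/6·τ³=31/16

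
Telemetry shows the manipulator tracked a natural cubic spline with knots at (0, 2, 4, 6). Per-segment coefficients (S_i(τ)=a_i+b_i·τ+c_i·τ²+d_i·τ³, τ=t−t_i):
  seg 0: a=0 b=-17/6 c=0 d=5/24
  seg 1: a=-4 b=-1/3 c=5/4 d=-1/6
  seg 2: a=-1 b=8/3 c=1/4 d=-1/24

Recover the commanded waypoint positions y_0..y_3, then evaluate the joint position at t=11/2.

y_0 = S_0(0) = a_0 = 0
y_1 = S_1(0) = a_1 = -4
y_2 = S_2(0) = a_2 = -1
y_3 = S_2(2) = 5
t_q=11/2 is in segment 2 (τ=3/2); S_2(τ)=219/64

y_0=0 y_1=-4 y_2=-1 y_3=5
S(11/2) = 219/64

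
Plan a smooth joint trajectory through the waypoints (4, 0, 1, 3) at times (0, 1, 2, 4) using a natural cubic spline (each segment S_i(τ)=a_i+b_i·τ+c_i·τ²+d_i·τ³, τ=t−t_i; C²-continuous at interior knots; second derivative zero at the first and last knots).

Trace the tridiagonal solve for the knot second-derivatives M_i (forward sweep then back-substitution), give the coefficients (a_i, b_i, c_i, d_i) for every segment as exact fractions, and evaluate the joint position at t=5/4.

Δ: Δ0=-4, Δ1=1, Δ2=1
row 1: diag=4, rhs=30; c'=1/4, d'=15/2
row 2: denom=6−1·1/4=23/4; d'=(0−1·15/2)/(23/4)=-30/23
back: M2=-30/23
back: M1=15/2−1/4·-30/23=180/23
M: M0=0, M1=180/23, M2=-30/23, M3=0
seg 0: a=4, c=M0/2=0, d=(M1−M0)/(6·1)=30/23, b=Δ0−h0·(2M0+M1)/6=-122/23
seg 1: a=0, c=M1/2=90/23, d=(M2−M1)/(6·1)=-35/23, b=Δ1−h1·(2M1+M2)/6=-32/23
seg 2: a=1, c=M2/2=-15/23, d=(M3−M2)/(6·2)=5/46, b=Δ2−h2·(2M2+M3)/6=43/23
t_q=5/4 → seg 1, τ=1/4; S=0+-32/23·τ+90/23·τ²+-35/23·τ³=-187/1472

  seg 0: a=4 b=-122/23 c=0 d=30/23
  seg 1: a=0 b=-32/23 c=90/23 d=-35/23
  seg 2: a=1 b=43/23 c=-15/23 d=5/46
S(5/4) = -187/1472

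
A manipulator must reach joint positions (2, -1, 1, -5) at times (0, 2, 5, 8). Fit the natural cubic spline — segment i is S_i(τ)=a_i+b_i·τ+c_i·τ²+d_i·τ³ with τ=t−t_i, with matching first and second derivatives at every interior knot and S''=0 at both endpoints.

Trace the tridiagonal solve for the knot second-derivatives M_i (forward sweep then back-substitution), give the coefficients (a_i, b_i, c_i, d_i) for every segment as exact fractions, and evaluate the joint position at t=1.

  seg 0: a=2 b=-469/222 c=0 d=17/111
  seg 1: a=-1 b=-61/222 c=34/37 d=-403/1998
  seg 2: a=1 b=-23/111 c=-199/222 d=199/1998
S(1) = 3/74

Δ: Δ0=-3/2, Δ1=2/3, Δ2=-2
row 1: diag=10, rhs=13; c'=3/10, d'=13/10
row 2: denom=12−3·3/10=111/10; d'=(-16−3·13/10)/(111/10)=-199/111
back: M2=-199/111
back: M1=13/10−3/10·-199/111=68/37
M: M0=0, M1=68/37, M2=-199/111, M3=0
seg 0: a=2, c=M0/2=0, d=(M1−M0)/(6·2)=17/111, b=Δ0−h0·(2M0+M1)/6=-469/222
seg 1: a=-1, c=M1/2=34/37, d=(M2−M1)/(6·3)=-403/1998, b=Δ1−h1·(2M1+M2)/6=-61/222
seg 2: a=1, c=M2/2=-199/222, d=(M3−M2)/(6·3)=199/1998, b=Δ2−h2·(2M2+M3)/6=-23/111
t_q=1 → seg 0, τ=1; S=2+-469/222·τ+0·τ²+17/111·τ³=3/74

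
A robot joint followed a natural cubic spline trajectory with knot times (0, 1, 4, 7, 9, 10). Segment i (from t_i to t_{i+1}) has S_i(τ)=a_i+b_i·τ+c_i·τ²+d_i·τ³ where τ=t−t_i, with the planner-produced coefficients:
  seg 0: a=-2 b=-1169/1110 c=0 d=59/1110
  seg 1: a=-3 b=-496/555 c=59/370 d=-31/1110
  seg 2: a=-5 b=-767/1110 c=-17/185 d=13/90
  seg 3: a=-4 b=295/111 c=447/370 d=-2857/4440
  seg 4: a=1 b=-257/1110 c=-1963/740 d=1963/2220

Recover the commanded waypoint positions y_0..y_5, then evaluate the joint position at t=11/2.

y_0=-2 y_1=-3 y_2=-5 y_3=-4 y_4=1 y_5=-1
S(11/2) = -17037/2960

y_0 = S_0(0) = a_0 = -2
y_1 = S_1(0) = a_1 = -3
y_2 = S_2(0) = a_2 = -5
y_3 = S_3(0) = a_3 = -4
y_4 = S_4(0) = a_4 = 1
y_5 = S_4(1) = -1
t_q=11/2 is in segment 2 (τ=3/2); S_2(τ)=-17037/2960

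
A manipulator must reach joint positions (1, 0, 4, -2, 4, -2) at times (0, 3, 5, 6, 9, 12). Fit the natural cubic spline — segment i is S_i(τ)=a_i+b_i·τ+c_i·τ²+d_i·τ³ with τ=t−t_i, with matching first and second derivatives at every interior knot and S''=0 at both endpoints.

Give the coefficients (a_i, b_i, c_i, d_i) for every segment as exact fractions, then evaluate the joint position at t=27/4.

Δ: Δ0=-1/3, Δ1=2, Δ2=-6, Δ3=2, Δ4=-2
row 1: diag=10, rhs=14; c'=1/5, d'=7/5
row 2: denom=6−2·1/5=28/5; d'=(-48−2·7/5)/(28/5)=-127/14
row 3: denom=8−1·5/28=219/28; d'=(48−1·-127/14)/(219/28)=1598/219
row 4: denom=12−3·28/73=792/73; d'=(-24−3·1598/219)/(792/73)=-1675/396
back: M4=-1675/396
back: M3=1598/219−28/73·-1675/396=883/99
back: M2=-127/14−5/28·883/99=-4223/396
back: M1=7/5−1/5·-4223/396=1399/396
M: M0=0, M1=1399/396, M2=-4223/396, M3=883/99, M4=-1675/396, M5=0
seg 0: a=1, c=M0/2=0, d=(M1−M0)/(6·3)=1399/7128, b=Δ0−h0·(2M0+M1)/6=-1663/792
seg 1: a=0, c=M1/2=1399/792, d=(M2−M1)/(6·2)=-937/792, b=Δ1−h1·(2M1+M2)/6=1267/396
seg 2: a=4, c=M2/2=-4223/792, d=(M3−M2)/(6·1)=235/72, b=Δ2−h2·(2M2+M3)/6=-173/44
seg 3: a=-2, c=M3/2=883/198, d=(M4−M3)/(6·3)=-5207/7128, b=Δ3−h3·(2M3+M4)/6=-3805/792
seg 4: a=4, c=M4/2=-1675/792, d=(M5−M4)/(6·3)=1675/7128, b=Δ4−h4·(2M4+M5)/6=883/396
t_q=27/4 → seg 3, τ=3/4; S=-2+-3805/792·τ+883/198·τ²+-5207/7128·τ³=-19165/5632

  seg 0: a=1 b=-1663/792 c=0 d=1399/7128
  seg 1: a=0 b=1267/396 c=1399/792 d=-937/792
  seg 2: a=4 b=-173/44 c=-4223/792 d=235/72
  seg 3: a=-2 b=-3805/792 c=883/198 d=-5207/7128
  seg 4: a=4 b=883/396 c=-1675/792 d=1675/7128
S(27/4) = -19165/5632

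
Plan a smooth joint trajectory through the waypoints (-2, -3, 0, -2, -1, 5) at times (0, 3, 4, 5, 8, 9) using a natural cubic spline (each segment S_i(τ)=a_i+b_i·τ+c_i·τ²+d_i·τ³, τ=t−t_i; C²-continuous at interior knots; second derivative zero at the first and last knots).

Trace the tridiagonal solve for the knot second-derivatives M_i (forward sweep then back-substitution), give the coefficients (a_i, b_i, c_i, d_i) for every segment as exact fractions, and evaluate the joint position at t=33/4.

Δ: Δ0=-1/3, Δ1=3, Δ2=-2, Δ3=1/3, Δ4=6
row 1: diag=8, rhs=20; c'=1/8, d'=5/2
row 2: denom=4−1·1/8=31/8; d'=(-30−1·5/2)/(31/8)=-260/31
row 3: denom=8−1·8/31=240/31; d'=(14−1·-260/31)/(240/31)=347/120
row 4: denom=8−3·31/80=547/80; d'=(34−3·347/120)/(547/80)=2026/547
back: M4=2026/547
back: M3=347/120−31/80·2026/547=2390/1641
back: M2=-260/31−8/31·2390/1641=-14380/1641
back: M1=5/2−1/8·-14380/1641=5900/1641
M: M0=0, M1=5900/1641, M2=-14380/1641, M3=2390/1641, M4=2026/547, M5=0
seg 0: a=-2, c=M0/2=0, d=(M1−M0)/(6·3)=2950/14769, b=Δ0−h0·(2M0+M1)/6=-3497/1641
seg 1: a=-3, c=M1/2=2950/1641, d=(M2−M1)/(6·1)=-3380/1641, b=Δ1−h1·(2M1+M2)/6=5353/1641
seg 2: a=0, c=M2/2=-7190/1641, d=(M3−M2)/(6·1)=2795/1641, b=Δ2−h2·(2M2+M3)/6=371/547
seg 3: a=-2, c=M3/2=1195/1641, d=(M4−M3)/(6·3)=1844/14769, b=Δ3−h3·(2M3+M4)/6=-4882/1641
seg 4: a=-1, c=M4/2=1013/547, d=(M5−M4)/(6·1)=-1013/1641, b=Δ4−h4·(2M4+M5)/6=7820/1641
t_q=33/4 → seg 4, τ=1/4; S=-1+7820/1641·τ+1013/547·τ²+-1013/1641·τ³=10413/35008

  seg 0: a=-2 b=-3497/1641 c=0 d=2950/14769
  seg 1: a=-3 b=5353/1641 c=2950/1641 d=-3380/1641
  seg 2: a=0 b=371/547 c=-7190/1641 d=2795/1641
  seg 3: a=-2 b=-4882/1641 c=1195/1641 d=1844/14769
  seg 4: a=-1 b=7820/1641 c=1013/547 d=-1013/1641
S(33/4) = 10413/35008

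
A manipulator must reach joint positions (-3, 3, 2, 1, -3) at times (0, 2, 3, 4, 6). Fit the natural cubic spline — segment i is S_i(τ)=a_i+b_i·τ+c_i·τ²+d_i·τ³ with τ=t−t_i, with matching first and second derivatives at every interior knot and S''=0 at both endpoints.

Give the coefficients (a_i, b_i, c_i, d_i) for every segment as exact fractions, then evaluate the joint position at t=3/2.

Δ: Δ0=3, Δ1=-1, Δ2=-1, Δ3=-2
row 1: diag=6, rhs=-24; c'=1/6, d'=-4
row 2: denom=4−1·1/6=23/6; d'=(0−1·-4)/(23/6)=24/23
row 3: denom=6−1·6/23=132/23; d'=(-6−1·24/23)/(132/23)=-27/22
back: M3=-27/22
back: M2=24/23−6/23·-27/22=15/11
back: M1=-4−1/6·15/11=-93/22
M: M0=0, M1=-93/22, M2=15/11, M3=-27/22, M4=0
seg 0: a=-3, c=M0/2=0, d=(M1−M0)/(6·2)=-31/88, b=Δ0−h0·(2M0+M1)/6=97/22
seg 1: a=3, c=M1/2=-93/44, d=(M2−M1)/(6·1)=41/44, b=Δ1−h1·(2M1+M2)/6=2/11
seg 2: a=2, c=M2/2=15/22, d=(M3−M2)/(6·1)=-19/44, b=Δ2−h2·(2M2+M3)/6=-5/4
seg 3: a=1, c=M3/2=-27/44, d=(M4−M3)/(6·2)=9/88, b=Δ3−h3·(2M3+M4)/6=-13/11
t_q=3/2 → seg 0, τ=3/2; S=-3+97/22·τ+0·τ²+-31/88·τ³=1707/704

  seg 0: a=-3 b=97/22 c=0 d=-31/88
  seg 1: a=3 b=2/11 c=-93/44 d=41/44
  seg 2: a=2 b=-5/4 c=15/22 d=-19/44
  seg 3: a=1 b=-13/11 c=-27/44 d=9/88
S(3/2) = 1707/704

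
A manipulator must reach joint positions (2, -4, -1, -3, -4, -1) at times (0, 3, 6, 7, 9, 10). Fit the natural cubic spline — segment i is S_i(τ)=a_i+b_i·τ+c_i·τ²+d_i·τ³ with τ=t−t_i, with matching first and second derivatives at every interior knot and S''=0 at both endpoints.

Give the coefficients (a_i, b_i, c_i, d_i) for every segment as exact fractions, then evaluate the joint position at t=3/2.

  seg 0: a=2 b=-713/226 c=0 d=29/226
  seg 1: a=-4 b=35/113 c=261/226 d=-209/678
  seg 2: a=-1 b=-245/226 c=-183/113 d=159/226
  seg 3: a=-3 b=-250/113 c=111/226 d=165/904
  seg 4: a=-4 b=439/226 c=717/452 d=-239/452
S(3/2) = -4157/1808

Δ: Δ0=-2, Δ1=1, Δ2=-2, Δ3=-1/2, Δ4=3
row 1: diag=12, rhs=18; c'=1/4, d'=3/2
row 2: denom=8−3·1/4=29/4; d'=(-18−3·3/2)/(29/4)=-90/29
row 3: denom=6−1·4/29=170/29; d'=(9−1·-90/29)/(170/29)=351/170
row 4: denom=6−2·29/85=452/85; d'=(21−2·351/170)/(452/85)=717/226
back: M4=717/226
back: M3=351/170−29/85·717/226=111/113
back: M2=-90/29−4/29·111/113=-366/113
back: M1=3/2−1/4·-366/113=261/113
M: M0=0, M1=261/113, M2=-366/113, M3=111/113, M4=717/226, M5=0
seg 0: a=2, c=M0/2=0, d=(M1−M0)/(6·3)=29/226, b=Δ0−h0·(2M0+M1)/6=-713/226
seg 1: a=-4, c=M1/2=261/226, d=(M2−M1)/(6·3)=-209/678, b=Δ1−h1·(2M1+M2)/6=35/113
seg 2: a=-1, c=M2/2=-183/113, d=(M3−M2)/(6·1)=159/226, b=Δ2−h2·(2M2+M3)/6=-245/226
seg 3: a=-3, c=M3/2=111/226, d=(M4−M3)/(6·2)=165/904, b=Δ3−h3·(2M3+M4)/6=-250/113
seg 4: a=-4, c=M4/2=717/452, d=(M5−M4)/(6·1)=-239/452, b=Δ4−h4·(2M4+M5)/6=439/226
t_q=3/2 → seg 0, τ=3/2; S=2+-713/226·τ+0·τ²+29/226·τ³=-4157/1808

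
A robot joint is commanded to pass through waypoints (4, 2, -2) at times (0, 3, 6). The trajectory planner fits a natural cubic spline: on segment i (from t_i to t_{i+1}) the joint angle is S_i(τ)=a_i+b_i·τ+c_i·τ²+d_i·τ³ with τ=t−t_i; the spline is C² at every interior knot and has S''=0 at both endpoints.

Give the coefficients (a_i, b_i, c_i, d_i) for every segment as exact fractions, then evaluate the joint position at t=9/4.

Δ: Δ0=-2/3, Δ1=-4/3
row 1: diag=12, rhs=-4; c'=1/4, d'=-1/3
back: M1=-1/3
M: M0=0, M1=-1/3, M2=0
seg 0: a=4, c=M0/2=0, d=(M1−M0)/(6·3)=-1/54, b=Δ0−h0·(2M0+M1)/6=-1/2
seg 1: a=2, c=M1/2=-1/6, d=(M2−M1)/(6·3)=1/54, b=Δ1−h1·(2M1+M2)/6=-1
t_q=9/4 → seg 0, τ=9/4; S=4+-1/2·τ+0·τ²+-1/54·τ³=341/128

  seg 0: a=4 b=-1/2 c=0 d=-1/54
  seg 1: a=2 b=-1 c=-1/6 d=1/54
S(9/4) = 341/128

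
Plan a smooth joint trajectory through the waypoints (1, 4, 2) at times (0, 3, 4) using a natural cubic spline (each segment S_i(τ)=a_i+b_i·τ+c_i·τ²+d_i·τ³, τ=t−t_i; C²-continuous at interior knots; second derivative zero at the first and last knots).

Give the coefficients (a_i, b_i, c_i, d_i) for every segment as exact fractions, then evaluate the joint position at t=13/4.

  seg 0: a=1 b=17/8 c=0 d=-1/8
  seg 1: a=4 b=-5/4 c=-9/8 d=3/8
S(13/4) = 1855/512

Δ: Δ0=1, Δ1=-2
row 1: diag=8, rhs=-18; c'=1/8, d'=-9/4
back: M1=-9/4
M: M0=0, M1=-9/4, M2=0
seg 0: a=1, c=M0/2=0, d=(M1−M0)/(6·3)=-1/8, b=Δ0−h0·(2M0+M1)/6=17/8
seg 1: a=4, c=M1/2=-9/8, d=(M2−M1)/(6·1)=3/8, b=Δ1−h1·(2M1+M2)/6=-5/4
t_q=13/4 → seg 1, τ=1/4; S=4+-5/4·τ+-9/8·τ²+3/8·τ³=1855/512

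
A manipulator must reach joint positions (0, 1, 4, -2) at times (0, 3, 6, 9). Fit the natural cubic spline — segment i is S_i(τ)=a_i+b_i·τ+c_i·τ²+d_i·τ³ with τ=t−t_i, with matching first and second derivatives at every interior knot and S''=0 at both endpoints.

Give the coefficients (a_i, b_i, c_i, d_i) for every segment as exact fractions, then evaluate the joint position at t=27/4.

Δ: Δ0=1/3, Δ1=1, Δ2=-2
row 1: diag=12, rhs=4; c'=1/4, d'=1/3
row 2: denom=12−3·1/4=45/4; d'=(-18−3·1/3)/(45/4)=-76/45
back: M2=-76/45
back: M1=1/3−1/4·-76/45=34/45
M: M0=0, M1=34/45, M2=-76/45, M3=0
seg 0: a=0, c=M0/2=0, d=(M1−M0)/(6·3)=17/405, b=Δ0−h0·(2M0+M1)/6=-2/45
seg 1: a=1, c=M1/2=17/45, d=(M2−M1)/(6·3)=-11/81, b=Δ1−h1·(2M1+M2)/6=49/45
seg 2: a=4, c=M2/2=-38/45, d=(M3−M2)/(6·3)=38/405, b=Δ2−h2·(2M2+M3)/6=-14/45
t_q=27/4 → seg 2, τ=3/4; S=4+-14/45·τ+-38/45·τ²+38/405·τ³=533/160

  seg 0: a=0 b=-2/45 c=0 d=17/405
  seg 1: a=1 b=49/45 c=17/45 d=-11/81
  seg 2: a=4 b=-14/45 c=-38/45 d=38/405
S(27/4) = 533/160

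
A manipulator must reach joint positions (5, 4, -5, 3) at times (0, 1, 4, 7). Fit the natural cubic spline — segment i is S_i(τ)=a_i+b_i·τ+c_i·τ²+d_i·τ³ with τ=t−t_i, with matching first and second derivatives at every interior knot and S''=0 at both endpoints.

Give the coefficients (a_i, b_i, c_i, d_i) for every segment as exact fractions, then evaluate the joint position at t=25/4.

Δ: Δ0=-1, Δ1=-3, Δ2=8/3
row 1: diag=8, rhs=-12; c'=3/8, d'=-3/2
row 2: denom=12−3·3/8=87/8; d'=(34−3·-3/2)/(87/8)=308/87
back: M2=308/87
back: M1=-3/2−3/8·308/87=-82/29
M: M0=0, M1=-82/29, M2=308/87, M3=0
seg 0: a=5, c=M0/2=0, d=(M1−M0)/(6·1)=-41/87, b=Δ0−h0·(2M0+M1)/6=-46/87
seg 1: a=4, c=M1/2=-41/29, d=(M2−M1)/(6·3)=277/783, b=Δ1−h1·(2M1+M2)/6=-169/87
seg 2: a=-5, c=M2/2=154/87, d=(M3−M2)/(6·3)=-154/783, b=Δ2−h2·(2M2+M3)/6=-76/87
t_q=25/4 → seg 2, τ=9/4; S=-5+-76/87·τ+154/87·τ²+-154/783·τ³=-227/928

  seg 0: a=5 b=-46/87 c=0 d=-41/87
  seg 1: a=4 b=-169/87 c=-41/29 d=277/783
  seg 2: a=-5 b=-76/87 c=154/87 d=-154/783
S(25/4) = -227/928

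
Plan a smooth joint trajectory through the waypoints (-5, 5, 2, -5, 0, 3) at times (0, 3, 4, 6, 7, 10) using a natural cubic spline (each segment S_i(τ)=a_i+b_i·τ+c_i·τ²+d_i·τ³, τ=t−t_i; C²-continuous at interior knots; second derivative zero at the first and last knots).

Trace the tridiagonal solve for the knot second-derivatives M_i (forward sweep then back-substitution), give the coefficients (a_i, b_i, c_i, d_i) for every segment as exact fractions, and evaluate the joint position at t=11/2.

  seg 0: a=-5 b=21515/3906 c=0 d=-8495/35154
  seg 1: a=5 b=-1985/1953 c=-8495/3906 d=83/434
  seg 2: a=2 b=-18719/3906 c=-3127/1953 d=209/186
  seg 3: a=-5 b=8933/3906 c=10040/1953 d=-3161/1302
  seg 4: a=0 b=10322/1953 c=-8369/3906 d=8369/35154
S(11/2) = -52067/10416

Δ: Δ0=10/3, Δ1=-3, Δ2=-7/2, Δ3=5, Δ4=1
row 1: diag=8, rhs=-38; c'=1/8, d'=-19/4
row 2: denom=6−1·1/8=47/8; d'=(-3−1·-19/4)/(47/8)=14/47
row 3: denom=6−2·16/47=250/47; d'=(51−2·14/47)/(250/47)=2369/250
row 4: denom=8−1·47/250=1953/250; d'=(-24−1·2369/250)/(1953/250)=-8369/1953
back: M4=-8369/1953
back: M3=2369/250−47/250·-8369/1953=20080/1953
back: M2=14/47−16/47·20080/1953=-6254/1953
back: M1=-19/4−1/8·-6254/1953=-8495/1953
M: M0=0, M1=-8495/1953, M2=-6254/1953, M3=20080/1953, M4=-8369/1953, M5=0
seg 0: a=-5, c=M0/2=0, d=(M1−M0)/(6·3)=-8495/35154, b=Δ0−h0·(2M0+M1)/6=21515/3906
seg 1: a=5, c=M1/2=-8495/3906, d=(M2−M1)/(6·1)=83/434, b=Δ1−h1·(2M1+M2)/6=-1985/1953
seg 2: a=2, c=M2/2=-3127/1953, d=(M3−M2)/(6·2)=209/186, b=Δ2−h2·(2M2+M3)/6=-18719/3906
seg 3: a=-5, c=M3/2=10040/1953, d=(M4−M3)/(6·1)=-3161/1302, b=Δ3−h3·(2M3+M4)/6=8933/3906
seg 4: a=0, c=M4/2=-8369/3906, d=(M5−M4)/(6·3)=8369/35154, b=Δ4−h4·(2M4+M5)/6=10322/1953
t_q=11/2 → seg 2, τ=3/2; S=2+-18719/3906·τ+-3127/1953·τ²+209/186·τ³=-52067/10416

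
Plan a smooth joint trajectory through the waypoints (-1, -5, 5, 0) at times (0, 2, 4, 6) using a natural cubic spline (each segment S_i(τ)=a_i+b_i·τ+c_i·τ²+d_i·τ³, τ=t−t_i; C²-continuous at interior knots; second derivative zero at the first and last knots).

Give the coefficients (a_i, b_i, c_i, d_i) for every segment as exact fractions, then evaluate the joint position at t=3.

Δ: Δ0=-2, Δ1=5, Δ2=-5/2
row 1: diag=8, rhs=42; c'=1/4, d'=21/4
row 2: denom=8−2·1/4=15/2; d'=(-45−2·21/4)/(15/2)=-37/5
back: M2=-37/5
back: M1=21/4−1/4·-37/5=71/10
M: M0=0, M1=71/10, M2=-37/5, M3=0
seg 0: a=-1, c=M0/2=0, d=(M1−M0)/(6·2)=71/120, b=Δ0−h0·(2M0+M1)/6=-131/30
seg 1: a=-5, c=M1/2=71/20, d=(M2−M1)/(6·2)=-29/24, b=Δ1−h1·(2M1+M2)/6=41/15
seg 2: a=5, c=M2/2=-37/10, d=(M3−M2)/(6·2)=37/60, b=Δ2−h2·(2M2+M3)/6=73/30
t_q=3 → seg 1, τ=1; S=-5+41/15·τ+71/20·τ²+-29/24·τ³=3/40

  seg 0: a=-1 b=-131/30 c=0 d=71/120
  seg 1: a=-5 b=41/15 c=71/20 d=-29/24
  seg 2: a=5 b=73/30 c=-37/10 d=37/60
S(3) = 3/40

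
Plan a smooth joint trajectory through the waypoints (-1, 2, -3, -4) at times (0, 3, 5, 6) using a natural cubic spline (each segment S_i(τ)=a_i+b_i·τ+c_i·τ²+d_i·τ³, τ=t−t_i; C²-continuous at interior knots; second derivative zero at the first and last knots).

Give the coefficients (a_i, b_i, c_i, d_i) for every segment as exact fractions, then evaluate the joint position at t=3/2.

  seg 0: a=-1 b=16/7 c=0 d=-1/7
  seg 1: a=2 b=-11/7 c=-9/7 d=23/56
  seg 2: a=-3 b=-25/14 c=33/28 d=-11/28
S(3/2) = 109/56

Δ: Δ0=1, Δ1=-5/2, Δ2=-1
row 1: diag=10, rhs=-21; c'=1/5, d'=-21/10
row 2: denom=6−2·1/5=28/5; d'=(9−2·-21/10)/(28/5)=33/14
back: M2=33/14
back: M1=-21/10−1/5·33/14=-18/7
M: M0=0, M1=-18/7, M2=33/14, M3=0
seg 0: a=-1, c=M0/2=0, d=(M1−M0)/(6·3)=-1/7, b=Δ0−h0·(2M0+M1)/6=16/7
seg 1: a=2, c=M1/2=-9/7, d=(M2−M1)/(6·2)=23/56, b=Δ1−h1·(2M1+M2)/6=-11/7
seg 2: a=-3, c=M2/2=33/28, d=(M3−M2)/(6·1)=-11/28, b=Δ2−h2·(2M2+M3)/6=-25/14
t_q=3/2 → seg 0, τ=3/2; S=-1+16/7·τ+0·τ²+-1/7·τ³=109/56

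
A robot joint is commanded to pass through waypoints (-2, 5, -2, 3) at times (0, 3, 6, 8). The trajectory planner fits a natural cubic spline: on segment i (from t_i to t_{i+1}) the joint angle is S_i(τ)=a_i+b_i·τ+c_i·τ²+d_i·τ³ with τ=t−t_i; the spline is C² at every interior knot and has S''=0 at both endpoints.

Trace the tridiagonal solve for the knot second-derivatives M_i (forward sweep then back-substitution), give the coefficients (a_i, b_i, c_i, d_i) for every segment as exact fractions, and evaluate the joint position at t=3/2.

Δ: Δ0=7/3, Δ1=-7/3, Δ2=5/2
row 1: diag=12, rhs=-28; c'=1/4, d'=-7/3
row 2: denom=10−3·1/4=37/4; d'=(29−3·-7/3)/(37/4)=144/37
back: M2=144/37
back: M1=-7/3−1/4·144/37=-367/111
M: M0=0, M1=-367/111, M2=144/37, M3=0
seg 0: a=-2, c=M0/2=0, d=(M1−M0)/(6·3)=-367/1998, b=Δ0−h0·(2M0+M1)/6=295/74
seg 1: a=5, c=M1/2=-367/222, d=(M2−M1)/(6·3)=799/1998, b=Δ1−h1·(2M1+M2)/6=-36/37
seg 2: a=-2, c=M2/2=72/37, d=(M3−M2)/(6·2)=-12/37, b=Δ2−h2·(2M2+M3)/6=-7/74
t_q=3/2 → seg 0, τ=3/2; S=-2+295/74·τ+0·τ²+-367/1998·τ³=1989/592

  seg 0: a=-2 b=295/74 c=0 d=-367/1998
  seg 1: a=5 b=-36/37 c=-367/222 d=799/1998
  seg 2: a=-2 b=-7/74 c=72/37 d=-12/37
S(3/2) = 1989/592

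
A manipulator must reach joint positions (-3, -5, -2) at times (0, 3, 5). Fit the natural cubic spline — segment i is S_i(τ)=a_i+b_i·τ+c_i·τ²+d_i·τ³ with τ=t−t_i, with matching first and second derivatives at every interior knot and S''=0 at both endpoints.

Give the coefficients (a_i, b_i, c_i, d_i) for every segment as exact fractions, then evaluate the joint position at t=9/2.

  seg 0: a=-3 b=-79/60 c=0 d=13/180
  seg 1: a=-5 b=19/30 c=13/20 d=-13/120
S(9/2) = -189/64

Δ: Δ0=-2/3, Δ1=3/2
row 1: diag=10, rhs=13; c'=1/5, d'=13/10
back: M1=13/10
M: M0=0, M1=13/10, M2=0
seg 0: a=-3, c=M0/2=0, d=(M1−M0)/(6·3)=13/180, b=Δ0−h0·(2M0+M1)/6=-79/60
seg 1: a=-5, c=M1/2=13/20, d=(M2−M1)/(6·2)=-13/120, b=Δ1−h1·(2M1+M2)/6=19/30
t_q=9/2 → seg 1, τ=3/2; S=-5+19/30·τ+13/20·τ²+-13/120·τ³=-189/64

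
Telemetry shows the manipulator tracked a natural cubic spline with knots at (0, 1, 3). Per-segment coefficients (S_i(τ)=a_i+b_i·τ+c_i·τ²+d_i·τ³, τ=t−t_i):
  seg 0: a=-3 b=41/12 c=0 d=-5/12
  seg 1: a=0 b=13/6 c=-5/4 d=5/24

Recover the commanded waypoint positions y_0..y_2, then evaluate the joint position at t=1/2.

y_0 = S_0(0) = a_0 = -3
y_1 = S_1(0) = a_1 = 0
y_2 = S_1(2) = 1
t_q=1/2 is in segment 0 (τ=1/2); S_0(τ)=-43/32

y_0=-3 y_1=0 y_2=1
S(1/2) = -43/32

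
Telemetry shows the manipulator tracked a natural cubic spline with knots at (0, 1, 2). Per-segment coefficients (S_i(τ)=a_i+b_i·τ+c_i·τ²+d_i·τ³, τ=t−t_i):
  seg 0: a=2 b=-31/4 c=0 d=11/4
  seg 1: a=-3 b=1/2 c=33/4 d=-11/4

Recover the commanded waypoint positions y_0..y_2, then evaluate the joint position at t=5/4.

y_0 = S_0(0) = a_0 = 2
y_1 = S_1(0) = a_1 = -3
y_2 = S_1(1) = 3
t_q=5/4 is in segment 1 (τ=1/4); S_1(τ)=-615/256

y_0=2 y_1=-3 y_2=3
S(5/4) = -615/256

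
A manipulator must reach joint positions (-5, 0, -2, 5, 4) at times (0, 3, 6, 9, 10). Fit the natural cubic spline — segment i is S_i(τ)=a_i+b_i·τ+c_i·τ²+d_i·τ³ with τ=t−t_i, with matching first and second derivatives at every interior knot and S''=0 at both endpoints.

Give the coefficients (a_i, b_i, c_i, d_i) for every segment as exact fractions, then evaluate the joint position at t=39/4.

Δ: Δ0=5/3, Δ1=-2/3, Δ2=7/3, Δ3=-1
row 1: diag=12, rhs=-14; c'=1/4, d'=-7/6
row 2: denom=12−3·1/4=45/4; d'=(18−3·-7/6)/(45/4)=86/45
row 3: denom=8−3·4/15=36/5; d'=(-20−3·86/45)/(36/5)=-193/54
back: M3=-193/54
back: M2=86/45−4/15·-193/54=232/81
back: M1=-7/6−1/4·232/81=-305/162
M: M0=0, M1=-305/162, M2=232/81, M3=-193/54, M4=0
seg 0: a=-5, c=M0/2=0, d=(M1−M0)/(6·3)=-305/2916, b=Δ0−h0·(2M0+M1)/6=845/324
seg 1: a=0, c=M1/2=-305/324, d=(M2−M1)/(6·3)=769/2916, b=Δ1−h1·(2M1+M2)/6=-35/162
seg 2: a=-2, c=M2/2=116/81, d=(M3−M2)/(6·3)=-1043/2916, b=Δ2−h2·(2M2+M3)/6=407/324
seg 3: a=5, c=M3/2=-193/108, d=(M4−M3)/(6·1)=193/324, b=Δ3−h3·(2M3+M4)/6=31/162
t_q=39/4 → seg 3, τ=3/4; S=5+31/162·τ+-193/108·τ²+193/324·τ³=30341/6912

  seg 0: a=-5 b=845/324 c=0 d=-305/2916
  seg 1: a=0 b=-35/162 c=-305/324 d=769/2916
  seg 2: a=-2 b=407/324 c=116/81 d=-1043/2916
  seg 3: a=5 b=31/162 c=-193/108 d=193/324
S(39/4) = 30341/6912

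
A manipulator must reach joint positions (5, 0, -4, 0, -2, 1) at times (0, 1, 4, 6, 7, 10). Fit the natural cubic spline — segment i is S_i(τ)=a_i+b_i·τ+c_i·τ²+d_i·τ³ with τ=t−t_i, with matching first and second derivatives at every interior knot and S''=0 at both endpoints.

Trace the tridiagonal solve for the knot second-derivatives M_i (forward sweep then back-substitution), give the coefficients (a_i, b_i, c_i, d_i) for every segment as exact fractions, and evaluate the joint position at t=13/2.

Δ: Δ0=-5, Δ1=-4/3, Δ2=2, Δ3=-2, Δ4=1
row 1: diag=8, rhs=22; c'=3/8, d'=11/4
row 2: denom=10−3·3/8=71/8; d'=(20−3·11/4)/(71/8)=94/71
row 3: denom=6−2·16/71=394/71; d'=(-24−2·94/71)/(394/71)=-946/197
row 4: denom=8−1·71/394=3081/394; d'=(18−1·-946/197)/(3081/394)=8984/3081
back: M4=8984/3081
back: M3=-946/197−71/394·8984/3081=-16414/3081
back: M2=94/71−16/71·-16414/3081=7778/3081
back: M1=11/4−3/8·7778/3081=1852/1027
M: M0=0, M1=1852/1027, M2=7778/3081, M3=-16414/3081, M4=8984/3081, M5=0
seg 0: a=5, c=M0/2=0, d=(M1−M0)/(6·1)=926/3081, b=Δ0−h0·(2M0+M1)/6=-16331/3081
seg 1: a=0, c=M1/2=926/1027, d=(M2−M1)/(6·3)=1111/27729, b=Δ1−h1·(2M1+M2)/6=-13553/3081
seg 2: a=-4, c=M2/2=3889/3081, d=(M3−M2)/(6·2)=-672/1027, b=Δ2−h2·(2M2+M3)/6=496/237
seg 3: a=0, c=M3/2=-8207/3081, d=(M4−M3)/(6·1)=1411/1027, b=Δ3−h3·(2M3+M4)/6=-2188/3081
seg 4: a=-2, c=M4/2=4492/3081, d=(M5−M4)/(6·3)=-4492/27729, b=Δ4−h4·(2M4+M5)/6=-5903/3081
t_q=13/2 → seg 3, τ=1/2; S=0+-2188/3081·τ+-8207/3081·τ²+1411/1027·τ³=-20933/24648

  seg 0: a=5 b=-16331/3081 c=0 d=926/3081
  seg 1: a=0 b=-13553/3081 c=926/1027 d=1111/27729
  seg 2: a=-4 b=496/237 c=3889/3081 d=-672/1027
  seg 3: a=0 b=-2188/3081 c=-8207/3081 d=1411/1027
  seg 4: a=-2 b=-5903/3081 c=4492/3081 d=-4492/27729
S(13/2) = -20933/24648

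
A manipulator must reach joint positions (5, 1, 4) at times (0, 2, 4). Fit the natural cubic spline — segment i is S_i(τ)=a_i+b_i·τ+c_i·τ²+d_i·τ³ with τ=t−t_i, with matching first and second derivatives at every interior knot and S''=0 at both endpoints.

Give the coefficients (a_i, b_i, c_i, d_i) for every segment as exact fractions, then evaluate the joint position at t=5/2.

  seg 0: a=5 b=-23/8 c=0 d=7/32
  seg 1: a=1 b=-1/4 c=21/16 d=-7/32
S(5/2) = 301/256

Δ: Δ0=-2, Δ1=3/2
row 1: diag=8, rhs=21; c'=1/4, d'=21/8
back: M1=21/8
M: M0=0, M1=21/8, M2=0
seg 0: a=5, c=M0/2=0, d=(M1−M0)/(6·2)=7/32, b=Δ0−h0·(2M0+M1)/6=-23/8
seg 1: a=1, c=M1/2=21/16, d=(M2−M1)/(6·2)=-7/32, b=Δ1−h1·(2M1+M2)/6=-1/4
t_q=5/2 → seg 1, τ=1/2; S=1+-1/4·τ+21/16·τ²+-7/32·τ³=301/256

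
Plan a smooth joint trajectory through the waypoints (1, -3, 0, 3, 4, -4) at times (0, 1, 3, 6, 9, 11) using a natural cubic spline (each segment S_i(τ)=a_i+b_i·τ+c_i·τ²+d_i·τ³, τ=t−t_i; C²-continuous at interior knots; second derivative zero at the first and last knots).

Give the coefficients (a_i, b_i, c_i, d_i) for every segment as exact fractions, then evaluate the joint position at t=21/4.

  seg 0: a=1 b=-28463/5676 c=0 d=5759/5676
  seg 1: a=-3 b=-5593/2838 c=5759/1892 d=-7427/11352
  seg 2: a=0 b=3340/1419 c=-417/473 d=1832/12771
  seg 3: a=3 b=1330/1419 c=581/1419 d=-2600/12771
  seg 4: a=4 b=-2984/1419 c=-673/473 d=673/2838
S(21/4) = 18669/7568

Δ: Δ0=-4, Δ1=3/2, Δ2=1, Δ3=1/3, Δ4=-4
row 1: diag=6, rhs=33; c'=1/3, d'=11/2
row 2: denom=10−2·1/3=28/3; d'=(-3−2·11/2)/(28/3)=-3/2
row 3: denom=12−3·9/28=309/28; d'=(-4−3·-3/2)/(309/28)=14/309
row 4: denom=10−3·28/103=946/103; d'=(-26−3·14/309)/(946/103)=-1346/473
back: M4=-1346/473
back: M3=14/309−28/103·-1346/473=1162/1419
back: M2=-3/2−9/28·1162/1419=-834/473
back: M1=11/2−1/3·-834/473=5759/946
M: M0=0, M1=5759/946, M2=-834/473, M3=1162/1419, M4=-1346/473, M5=0
seg 0: a=1, c=M0/2=0, d=(M1−M0)/(6·1)=5759/5676, b=Δ0−h0·(2M0+M1)/6=-28463/5676
seg 1: a=-3, c=M1/2=5759/1892, d=(M2−M1)/(6·2)=-7427/11352, b=Δ1−h1·(2M1+M2)/6=-5593/2838
seg 2: a=0, c=M2/2=-417/473, d=(M3−M2)/(6·3)=1832/12771, b=Δ2−h2·(2M2+M3)/6=3340/1419
seg 3: a=3, c=M3/2=581/1419, d=(M4−M3)/(6·3)=-2600/12771, b=Δ3−h3·(2M3+M4)/6=1330/1419
seg 4: a=4, c=M4/2=-673/473, d=(M5−M4)/(6·2)=673/2838, b=Δ4−h4·(2M4+M5)/6=-2984/1419
t_q=21/4 → seg 2, τ=9/4; S=0+3340/1419·τ+-417/473·τ²+1832/12771·τ³=18669/7568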